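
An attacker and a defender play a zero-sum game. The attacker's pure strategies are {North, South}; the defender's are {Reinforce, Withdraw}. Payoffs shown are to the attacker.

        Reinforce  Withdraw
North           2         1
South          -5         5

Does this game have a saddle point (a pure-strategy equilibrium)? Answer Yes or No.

Row minima: North → 1, South → -5; maximin = 1.
Column maxima: Reinforce → 2, Withdraw → 5; minimax = 2.
1 ≠ 2, so no pure-strategy equilibrium exists.

No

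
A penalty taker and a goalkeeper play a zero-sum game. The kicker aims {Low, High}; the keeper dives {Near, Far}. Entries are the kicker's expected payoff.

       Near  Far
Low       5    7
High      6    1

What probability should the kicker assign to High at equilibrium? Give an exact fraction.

Row minima: Low → 5, High → 1; maximin = 5.
Column maxima: Near → 6, Far → 7; minimax = 6.
5 ≠ 6, so there is no saddle point; optimal play is mixed.
Let the kicker play Low with probability p. Expected payoff against Near: 5p + 6(1−p) = −p + 6; against Far: 7p + 1(1−p) = 6p + 1.
Setting these equal: −p + 6 = 6p + 1 ⇒ −7p = -5 ⇒ p = 5/7, and the value is (-1)·(5/7) + 6 = 37/7.
For the keeper: with q = P(Near), equating Low's and High's payoffs gives −2q + 7 = 5q + 1 ⇒ q = 6/7.

2/7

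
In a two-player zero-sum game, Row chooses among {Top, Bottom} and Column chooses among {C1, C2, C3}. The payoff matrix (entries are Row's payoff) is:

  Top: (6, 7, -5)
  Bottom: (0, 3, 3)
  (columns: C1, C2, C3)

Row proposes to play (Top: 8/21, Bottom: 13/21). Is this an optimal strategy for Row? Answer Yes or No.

Against C1 this mix gives (8/21)·6 + (13/21)·0 = 16/7.
Against C2 this mix gives (8/21)·7 + (13/21)·3 = 95/21.
Against C3 this mix gives (8/21)·(-5) + (13/21)·3 = -1/21.
Column will play C3, holding Row to -1/21. Shifting weight toward the row that does better against C3 would raise this floor (the equalizing mix achieves 9/7 against both C3 and C1), so the proposed strategy is not optimal.

No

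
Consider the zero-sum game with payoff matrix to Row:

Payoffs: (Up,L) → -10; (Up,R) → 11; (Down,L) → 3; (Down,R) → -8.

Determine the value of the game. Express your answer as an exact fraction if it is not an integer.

-47/32

Row minima: Up → -10, Down → -8; maximin = -8.
Column maxima: L → 3, R → 11; minimax = 3.
-8 ≠ 3, so there is no saddle point; optimal play is mixed.
Let Row play Up with probability p. Expected payoff against L: (-10)p + 3(1−p) = −13p + 3; against R: 11p + (-8)(1−p) = 19p − 8.
Setting these equal: −13p + 3 = 19p − 8 ⇒ −32p = -11 ⇒ p = 11/32, and the value is (-13)·(11/32) + 3 = -47/32.
For Column: with q = P(L), equating Up's and Down's payoffs gives −21q + 11 = 11q − 8 ⇒ q = 19/32.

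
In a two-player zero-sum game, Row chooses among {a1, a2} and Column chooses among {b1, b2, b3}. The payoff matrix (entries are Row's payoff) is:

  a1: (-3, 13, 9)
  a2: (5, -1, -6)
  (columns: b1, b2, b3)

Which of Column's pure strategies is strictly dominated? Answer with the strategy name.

b3 holds Row's payoff strictly below b2 in every row: 9 < 13, -6 < -1.
So b2 is strictly dominated for Column.

b2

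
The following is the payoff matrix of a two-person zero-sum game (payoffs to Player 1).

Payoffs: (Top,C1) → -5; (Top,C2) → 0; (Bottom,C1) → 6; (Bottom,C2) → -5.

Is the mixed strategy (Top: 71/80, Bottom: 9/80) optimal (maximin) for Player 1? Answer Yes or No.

No

Against C1 this mix gives (71/80)·(-5) + (9/80)·6 = -301/80.
Against C2 this mix gives (71/80)·0 + (9/80)·(-5) = -9/16.
Player 2 will play C1, holding Player 1 to -301/80. Shifting weight toward the row that does better against C1 would raise this floor (the equalizing mix achieves -25/16 against both C1 and C2), so the proposed strategy is not optimal.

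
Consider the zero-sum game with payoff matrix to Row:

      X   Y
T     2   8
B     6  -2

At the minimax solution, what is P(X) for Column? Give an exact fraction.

Row minima: T → 2, B → -2; maximin = 2.
Column maxima: X → 6, Y → 8; minimax = 6.
2 ≠ 6, so there is no saddle point; optimal play is mixed.
Let Row play T with probability p. Expected payoff against X: 2p + 6(1−p) = −4p + 6; against Y: 8p + (-2)(1−p) = 10p − 2.
Setting these equal: −4p + 6 = 10p − 2 ⇒ −14p = -8 ⇒ p = 4/7, and the value is (-4)·(4/7) + 6 = 26/7.
For Column: with q = P(X), equating T's and B's payoffs gives −6q + 8 = 8q − 2 ⇒ q = 5/7.

5/7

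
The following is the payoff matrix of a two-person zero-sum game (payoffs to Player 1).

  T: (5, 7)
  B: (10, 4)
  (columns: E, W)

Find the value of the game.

Row minima: T → 5, B → 4; maximin = 5.
Column maxima: E → 10, W → 7; minimax = 7.
5 ≠ 7, so there is no saddle point; optimal play is mixed.
Let Player 1 play T with probability p. Expected payoff against E: 5p + 10(1−p) = −5p + 10; against W: 7p + 4(1−p) = 3p + 4.
Setting these equal: −5p + 10 = 3p + 4 ⇒ −8p = -6 ⇒ p = 3/4, and the value is (-5)·(3/4) + 10 = 25/4.
For Player 2: with q = P(E), equating T's and B's payoffs gives −2q + 7 = 6q + 4 ⇒ q = 3/8.

25/4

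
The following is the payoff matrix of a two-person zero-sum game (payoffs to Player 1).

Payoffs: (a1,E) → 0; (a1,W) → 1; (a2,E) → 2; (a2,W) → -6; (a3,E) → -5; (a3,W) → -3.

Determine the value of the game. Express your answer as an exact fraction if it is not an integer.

2/9

Row minima: a1 → 0, a2 → -6, a3 → -5; maximin = 0.
Column maxima: E → 2, W → 1; minimax = 1.
0 ≠ 1, so there is no saddle point; optimal play is mixed.
a3 is strictly dominated by a1, so Player 1 never plays it.
On the remaining 2×2 (a1, a2 vs E, W):
Let Player 1 play a1 with probability p. Expected payoff against E: 0p + 2(1−p) = −2p + 2; against W: 1p + (-6)(1−p) = 7p − 6.
Setting these equal: −2p + 2 = 7p − 6 ⇒ −9p = -8 ⇒ p = 8/9, and the value is (-2)·(8/9) + 2 = 2/9.
For Player 2: with q = P(E), equating a1's and a2's payoffs gives −q + 1 = 8q − 6 ⇒ q = 7/9.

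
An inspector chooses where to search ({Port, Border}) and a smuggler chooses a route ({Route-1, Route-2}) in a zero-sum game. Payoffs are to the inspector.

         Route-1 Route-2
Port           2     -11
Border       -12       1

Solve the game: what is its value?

Row minima: Port → -11, Border → -12; maximin = -11.
Column maxima: Route-1 → 2, Route-2 → 1; minimax = 1.
-11 ≠ 1, so there is no saddle point; optimal play is mixed.
Let the inspector play Port with probability p. Expected payoff against Route-1: 2p + (-12)(1−p) = 14p − 12; against Route-2: (-11)p + 1(1−p) = −12p + 1.
Setting these equal: 14p − 12 = −12p + 1 ⇒ 26p = 13 ⇒ p = 1/2, and the value is (14)·(1/2) − 12 = -5.
For the smuggler: with q = P(Route-1), equating Port's and Border's payoffs gives 13q − 11 = −13q + 1 ⇒ q = 6/13.

-5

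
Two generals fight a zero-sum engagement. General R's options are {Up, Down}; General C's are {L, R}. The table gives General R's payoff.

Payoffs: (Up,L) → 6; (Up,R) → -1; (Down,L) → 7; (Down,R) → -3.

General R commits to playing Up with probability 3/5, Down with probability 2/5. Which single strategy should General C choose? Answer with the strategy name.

R

If General C plays L, General R's expected payoff is (3/5)·6 + (2/5)·7 = 32/5.
If General C plays R, General R's expected payoff is (3/5)·(-1) + (2/5)·(-3) = -9/5.
General C minimizes General R's payoff; the smallest is -9/5, so the best response is R.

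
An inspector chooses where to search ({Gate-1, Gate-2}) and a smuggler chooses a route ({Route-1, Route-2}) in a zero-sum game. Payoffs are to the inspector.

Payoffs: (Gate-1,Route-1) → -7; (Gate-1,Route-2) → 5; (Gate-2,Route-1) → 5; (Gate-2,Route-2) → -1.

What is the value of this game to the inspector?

Row minima: Gate-1 → -7, Gate-2 → -1; maximin = -1.
Column maxima: Route-1 → 5, Route-2 → 5; minimax = 5.
-1 ≠ 5, so there is no saddle point; optimal play is mixed.
Let the inspector play Gate-1 with probability p. Expected payoff against Route-1: (-7)p + 5(1−p) = −12p + 5; against Route-2: 5p + (-1)(1−p) = 6p − 1.
Setting these equal: −12p + 5 = 6p − 1 ⇒ −18p = -6 ⇒ p = 1/3, and the value is (-12)·(1/3) + 5 = 1.
For the smuggler: with q = P(Route-1), equating Gate-1's and Gate-2's payoffs gives −12q + 5 = 6q − 1 ⇒ q = 1/3.

1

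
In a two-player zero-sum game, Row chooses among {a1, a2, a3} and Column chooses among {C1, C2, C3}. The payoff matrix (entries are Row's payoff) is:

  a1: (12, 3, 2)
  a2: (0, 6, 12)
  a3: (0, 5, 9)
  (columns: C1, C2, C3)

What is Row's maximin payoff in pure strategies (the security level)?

Row minima: a1 → 2, a2 → 0, a3 → 0.
The best of these is 2.

2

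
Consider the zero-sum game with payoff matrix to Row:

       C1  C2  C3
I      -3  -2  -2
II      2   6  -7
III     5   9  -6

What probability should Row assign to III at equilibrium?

1/12

Row minima: I → -3, II → -7, III → -6; maximin = -3.
Column maxima: C1 → 5, C2 → 9, C3 → -2; minimax = -2.
-3 ≠ -2, so there is no saddle point; optimal play is mixed.
II is strictly dominated by III, so Row never plays it.
C2 is strictly dominated by C1 (it gives Row strictly more in every row), so Column never plays it.
On the remaining 2×2 (I, III vs C1, C3):
Let Row play I with probability p. Expected payoff against C1: (-3)p + 5(1−p) = −8p + 5; against C3: (-2)p + (-6)(1−p) = 4p − 6.
Setting these equal: −8p + 5 = 4p − 6 ⇒ −12p = -11 ⇒ p = 11/12, and the value is (-8)·(11/12) + 5 = -7/3.
For Column: with q = P(C1), equating I's and III's payoffs gives −q − 2 = 11q − 6 ⇒ q = 1/3.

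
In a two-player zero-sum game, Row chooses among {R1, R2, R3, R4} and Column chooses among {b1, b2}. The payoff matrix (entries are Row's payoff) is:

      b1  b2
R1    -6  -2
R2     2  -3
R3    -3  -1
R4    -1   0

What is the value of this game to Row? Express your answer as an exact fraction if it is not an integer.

Row minima: R1 → -6, R2 → -3, R3 → -3, R4 → -1; maximin = -1.
Column maxima: b1 → 2, b2 → 0; minimax = 0.
-1 ≠ 0, so there is no saddle point; optimal play is mixed.
R1 is strictly dominated by R3, so Row never plays it.
R3 is strictly dominated by R4, so Row never plays it.
On the remaining 2×2 (R2, R4 vs b1, b2):
Let Row play R2 with probability p. Expected payoff against b1: 2p + (-1)(1−p) = 3p − 1; against b2: (-3)p + 0(1−p) = −3p.
Setting these equal: 3p − 1 = −3p ⇒ 6p = 1 ⇒ p = 1/6, and the value is (3)·(1/6) − 1 = -1/2.
For Column: with q = P(b1), equating R2's and R4's payoffs gives 5q − 3 = −q ⇒ q = 1/2.

-1/2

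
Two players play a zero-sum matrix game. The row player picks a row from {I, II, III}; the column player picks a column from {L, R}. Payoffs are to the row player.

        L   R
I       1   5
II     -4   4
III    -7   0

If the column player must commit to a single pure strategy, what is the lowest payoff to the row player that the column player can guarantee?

Column maxima: L → 1, R → 5.
The smallest of these is 1.

1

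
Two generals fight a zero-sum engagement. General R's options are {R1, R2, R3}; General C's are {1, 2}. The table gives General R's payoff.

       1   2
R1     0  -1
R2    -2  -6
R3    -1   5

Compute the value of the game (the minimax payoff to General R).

-1/7

Row minima: R1 → -1, R2 → -6, R3 → -1; maximin = -1.
Column maxima: 1 → 0, 2 → 5; minimax = 0.
-1 ≠ 0, so there is no saddle point; optimal play is mixed.
R2 is strictly dominated by R1, so General R never plays it.
On the remaining 2×2 (R1, R3 vs 1, 2):
Let General R play R1 with probability p. Expected payoff against 1: 0p + (-1)(1−p) = p − 1; against 2: (-1)p + 5(1−p) = −6p + 5.
Setting these equal: p − 1 = −6p + 5 ⇒ 7p = 6 ⇒ p = 6/7, and the value is (1)·(6/7) − 1 = -1/7.
For General C: with q = P(1), equating R1's and R3's payoffs gives q − 1 = −6q + 5 ⇒ q = 6/7.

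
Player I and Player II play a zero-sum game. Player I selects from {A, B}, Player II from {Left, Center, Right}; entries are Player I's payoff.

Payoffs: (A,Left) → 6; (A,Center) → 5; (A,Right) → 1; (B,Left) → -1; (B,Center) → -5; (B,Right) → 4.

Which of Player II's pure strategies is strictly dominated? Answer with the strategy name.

Center holds Player I's payoff strictly below Left in every row: 5 < 6, -5 < -1.
So Left is strictly dominated for Player II.

Left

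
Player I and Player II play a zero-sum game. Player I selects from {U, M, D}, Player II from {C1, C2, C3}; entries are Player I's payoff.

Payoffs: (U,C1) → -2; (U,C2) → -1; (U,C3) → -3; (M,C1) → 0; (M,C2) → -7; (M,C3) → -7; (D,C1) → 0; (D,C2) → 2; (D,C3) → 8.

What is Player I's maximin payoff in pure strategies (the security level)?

Row minima: U → -3, M → -7, D → 0.
The best of these is 0.

0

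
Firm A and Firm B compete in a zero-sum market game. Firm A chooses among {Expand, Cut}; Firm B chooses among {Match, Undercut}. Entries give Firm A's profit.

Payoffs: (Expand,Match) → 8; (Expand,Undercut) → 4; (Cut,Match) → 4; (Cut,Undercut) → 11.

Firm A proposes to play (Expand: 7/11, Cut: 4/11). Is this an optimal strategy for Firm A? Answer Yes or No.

Against Match this mix gives (7/11)·8 + (4/11)·4 = 72/11.
Against Undercut this mix gives (7/11)·4 + (4/11)·11 = 72/11.
All of Firm B's active replies (Match, Undercut) yield 72/11, and no column does worse for Firm A. The mix makes Firm B indifferent and guarantees 72/11, so it is optimal.

Yes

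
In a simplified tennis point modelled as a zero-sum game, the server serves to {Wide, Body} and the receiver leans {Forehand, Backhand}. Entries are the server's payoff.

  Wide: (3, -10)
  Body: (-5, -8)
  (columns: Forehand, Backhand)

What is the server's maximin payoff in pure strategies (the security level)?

-8

Row minima: Wide → -10, Body → -8.
The best of these is -8.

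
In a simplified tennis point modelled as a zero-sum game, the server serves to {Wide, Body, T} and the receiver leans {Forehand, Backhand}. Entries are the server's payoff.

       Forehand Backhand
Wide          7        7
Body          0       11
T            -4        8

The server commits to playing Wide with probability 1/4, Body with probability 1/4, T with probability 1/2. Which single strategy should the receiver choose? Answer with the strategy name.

If the receiver plays Forehand, the server's expected payoff is (1/4)·7 + (1/4)·0 + (1/2)·(-4) = -1/4.
If the receiver plays Backhand, the server's expected payoff is (1/4)·7 + (1/4)·11 + (1/2)·8 = 17/2.
The receiver minimizes the server's payoff; the smallest is -1/4, so the best response is Forehand.

Forehand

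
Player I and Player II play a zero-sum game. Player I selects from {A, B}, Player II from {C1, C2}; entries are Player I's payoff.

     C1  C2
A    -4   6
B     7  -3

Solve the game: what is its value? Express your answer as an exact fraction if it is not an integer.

Row minima: A → -4, B → -3; maximin = -3.
Column maxima: C1 → 7, C2 → 6; minimax = 6.
-3 ≠ 6, so there is no saddle point; optimal play is mixed.
Let Player I play A with probability p. Expected payoff against C1: (-4)p + 7(1−p) = −11p + 7; against C2: 6p + (-3)(1−p) = 9p − 3.
Setting these equal: −11p + 7 = 9p − 3 ⇒ −20p = -10 ⇒ p = 1/2, and the value is (-11)·(1/2) + 7 = 3/2.
For Player II: with q = P(C1), equating A's and B's payoffs gives −10q + 6 = 10q − 3 ⇒ q = 9/20.

3/2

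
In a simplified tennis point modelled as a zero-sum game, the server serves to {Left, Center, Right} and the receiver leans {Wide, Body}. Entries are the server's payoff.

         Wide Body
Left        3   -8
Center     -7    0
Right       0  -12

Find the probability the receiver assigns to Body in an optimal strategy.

5/9

Row minima: Left → -8, Center → -7, Right → -12; maximin = -7.
Column maxima: Wide → 3, Body → 0; minimax = 0.
-7 ≠ 0, so there is no saddle point; optimal play is mixed.
Right is strictly dominated by Left, so the server never plays it.
On the remaining 2×2 (Left, Center vs Wide, Body):
Let the server play Left with probability p. Expected payoff against Wide: 3p + (-7)(1−p) = 10p − 7; against Body: (-8)p + 0(1−p) = −8p.
Setting these equal: 10p − 7 = −8p ⇒ 18p = 7 ⇒ p = 7/18, and the value is (10)·(7/18) − 7 = -28/9.
For the receiver: with q = P(Wide), equating Left's and Center's payoffs gives 11q − 8 = −7q ⇒ q = 4/9.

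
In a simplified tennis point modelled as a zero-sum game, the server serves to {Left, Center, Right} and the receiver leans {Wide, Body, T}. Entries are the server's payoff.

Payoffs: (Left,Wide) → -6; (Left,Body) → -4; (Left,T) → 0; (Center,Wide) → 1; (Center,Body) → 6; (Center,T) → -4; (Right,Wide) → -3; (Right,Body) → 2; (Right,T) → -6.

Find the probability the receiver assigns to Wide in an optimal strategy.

4/11

Row minima: Left → -6, Center → -4, Right → -6; maximin = -4.
Column maxima: Wide → 1, Body → 6, T → 0; minimax = 0.
-4 ≠ 0, so there is no saddle point; optimal play is mixed.
Right is strictly dominated by Center, so the server never plays it.
Body is strictly dominated by Wide (it gives the server strictly more in every row), so the receiver never plays it.
On the remaining 2×2 (Left, Center vs Wide, T):
Let the server play Left with probability p. Expected payoff against Wide: (-6)p + 1(1−p) = −7p + 1; against T: 0p + (-4)(1−p) = 4p − 4.
Setting these equal: −7p + 1 = 4p − 4 ⇒ −11p = -5 ⇒ p = 5/11, and the value is (-7)·(5/11) + 1 = -24/11.
For the receiver: with q = P(Wide), equating Left's and Center's payoffs gives −6q = 5q − 4 ⇒ q = 4/11.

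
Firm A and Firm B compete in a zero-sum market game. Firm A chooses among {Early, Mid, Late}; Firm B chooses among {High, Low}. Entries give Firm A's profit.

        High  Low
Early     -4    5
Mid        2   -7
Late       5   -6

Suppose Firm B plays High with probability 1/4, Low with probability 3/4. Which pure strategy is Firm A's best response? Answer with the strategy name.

Early

Expected payoff of Early: (1/4)·(-4) + (3/4)·5 = 11/4.
Expected payoff of Mid: (1/4)·2 + (3/4)·(-7) = -19/4.
Expected payoff of Late: (1/4)·5 + (3/4)·(-6) = -13/4.
The largest is 11/4, so Firm A's best response is Early.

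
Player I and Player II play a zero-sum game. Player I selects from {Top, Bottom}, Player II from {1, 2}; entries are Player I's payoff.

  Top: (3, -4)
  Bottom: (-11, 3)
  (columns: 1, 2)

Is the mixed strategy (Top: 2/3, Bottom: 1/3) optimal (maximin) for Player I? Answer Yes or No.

Against 1 this mix gives (2/3)·3 + (1/3)·(-11) = -5/3.
Against 2 this mix gives (2/3)·(-4) + (1/3)·3 = -5/3.
All of Player II's active replies (1, 2) yield -5/3, and no column does worse for Player I. The mix makes Player II indifferent and guarantees -5/3, so it is optimal.

Yes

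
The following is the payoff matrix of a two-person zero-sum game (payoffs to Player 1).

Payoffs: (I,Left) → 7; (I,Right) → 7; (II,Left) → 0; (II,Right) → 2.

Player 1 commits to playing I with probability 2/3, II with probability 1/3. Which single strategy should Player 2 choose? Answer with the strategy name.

If Player 2 plays Left, Player 1's expected payoff is (2/3)·7 + (1/3)·0 = 14/3.
If Player 2 plays Right, Player 1's expected payoff is (2/3)·7 + (1/3)·2 = 16/3.
Player 2 minimizes Player 1's payoff; the smallest is 14/3, so the best response is Left.

Left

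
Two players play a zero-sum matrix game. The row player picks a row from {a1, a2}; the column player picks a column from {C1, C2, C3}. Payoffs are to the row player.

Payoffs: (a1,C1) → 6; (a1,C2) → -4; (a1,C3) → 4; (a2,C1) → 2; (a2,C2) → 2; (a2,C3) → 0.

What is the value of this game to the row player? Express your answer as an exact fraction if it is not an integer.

Row minima: a1 → -4, a2 → 0; maximin = 0.
Column maxima: C1 → 6, C2 → 2, C3 → 4; minimax = 2.
0 ≠ 2, so there is no saddle point; optimal play is mixed.
C1 is strictly dominated by C3 (it gives the row player strictly more in every row), so the column player never plays it.
On the remaining 2×2 (a1, a2 vs C2, C3):
Let the row player play a1 with probability p. Expected payoff against C2: (-4)p + 2(1−p) = −6p + 2; against C3: 4p + 0(1−p) = 4p.
Setting these equal: −6p + 2 = 4p ⇒ −10p = -2 ⇒ p = 1/5, and the value is (-6)·(1/5) + 2 = 4/5.
For the column player: with q = P(C2), equating a1's and a2's payoffs gives −8q + 4 = 2q ⇒ q = 2/5.

4/5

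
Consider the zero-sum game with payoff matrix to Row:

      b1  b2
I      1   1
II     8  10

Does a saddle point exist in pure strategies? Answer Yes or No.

Yes

Row minima: I → 1, II → 8; maximin = 8.
Column maxima: b1 → 8, b2 → 10; minimax = 8.
maximin = minimax = 8, so a saddle point exists.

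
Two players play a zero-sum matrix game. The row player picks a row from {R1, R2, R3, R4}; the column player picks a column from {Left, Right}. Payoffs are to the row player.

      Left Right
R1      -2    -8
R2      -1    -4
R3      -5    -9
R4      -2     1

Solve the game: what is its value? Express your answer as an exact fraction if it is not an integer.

Row minima: R1 → -8, R2 → -4, R3 → -9, R4 → -2; maximin = -2.
Column maxima: Left → -1, Right → 1; minimax = -1.
-2 ≠ -1, so there is no saddle point; optimal play is mixed.
R1 is strictly dominated by R2, so the row player never plays it.
R3 is strictly dominated by R2, so the row player never plays it.
On the remaining 2×2 (R2, R4 vs Left, Right):
Let the row player play R2 with probability p. Expected payoff against Left: (-1)p + (-2)(1−p) = p − 2; against Right: (-4)p + 1(1−p) = −5p + 1.
Setting these equal: p − 2 = −5p + 1 ⇒ 6p = 3 ⇒ p = 1/2, and the value is (1)·(1/2) − 2 = -3/2.
For the column player: with q = P(Left), equating R2's and R4's payoffs gives 3q − 4 = −3q + 1 ⇒ q = 5/6.

-3/2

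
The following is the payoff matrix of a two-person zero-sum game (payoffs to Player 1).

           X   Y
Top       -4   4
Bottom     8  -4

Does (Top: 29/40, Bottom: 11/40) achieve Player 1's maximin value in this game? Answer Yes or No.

Against X this mix gives (29/40)·(-4) + (11/40)·8 = -7/10.
Against Y this mix gives (29/40)·4 + (11/40)·(-4) = 9/5.
Player 2 will play X, holding Player 1 to -7/10. Shifting weight toward the row that does better against X would raise this floor (the equalizing mix achieves 4/5 against both X and Y), so the proposed strategy is not optimal.

No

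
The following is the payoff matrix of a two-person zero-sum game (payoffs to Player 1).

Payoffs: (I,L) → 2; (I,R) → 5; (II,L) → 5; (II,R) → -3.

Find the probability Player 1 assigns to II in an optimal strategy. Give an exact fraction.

Row minima: I → 2, II → -3; maximin = 2.
Column maxima: L → 5, R → 5; minimax = 5.
2 ≠ 5, so there is no saddle point; optimal play is mixed.
Let Player 1 play I with probability p. Expected payoff against L: 2p + 5(1−p) = −3p + 5; against R: 5p + (-3)(1−p) = 8p − 3.
Setting these equal: −3p + 5 = 8p − 3 ⇒ −11p = -8 ⇒ p = 8/11, and the value is (-3)·(8/11) + 5 = 31/11.
For Player 2: with q = P(L), equating I's and II's payoffs gives −3q + 5 = 8q − 3 ⇒ q = 8/11.

3/11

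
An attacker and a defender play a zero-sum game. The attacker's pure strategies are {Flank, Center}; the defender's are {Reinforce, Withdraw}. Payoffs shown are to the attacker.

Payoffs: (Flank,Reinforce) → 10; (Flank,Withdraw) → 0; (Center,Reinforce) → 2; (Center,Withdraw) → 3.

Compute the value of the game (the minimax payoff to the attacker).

Row minima: Flank → 0, Center → 2; maximin = 2.
Column maxima: Reinforce → 10, Withdraw → 3; minimax = 3.
2 ≠ 3, so there is no saddle point; optimal play is mixed.
Let the attacker play Flank with probability p. Expected payoff against Reinforce: 10p + 2(1−p) = 8p + 2; against Withdraw: 0p + 3(1−p) = −3p + 3.
Setting these equal: 8p + 2 = −3p + 3 ⇒ 11p = 1 ⇒ p = 1/11, and the value is (8)·(1/11) + 2 = 30/11.
For the defender: with q = P(Reinforce), equating Flank's and Center's payoffs gives 10q = −q + 3 ⇒ q = 3/11.

30/11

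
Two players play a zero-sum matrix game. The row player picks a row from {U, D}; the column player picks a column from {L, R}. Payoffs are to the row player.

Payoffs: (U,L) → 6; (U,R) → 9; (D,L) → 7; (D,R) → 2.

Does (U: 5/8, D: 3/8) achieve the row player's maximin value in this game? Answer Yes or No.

Yes

Against L this mix gives (5/8)·6 + (3/8)·7 = 51/8.
Against R this mix gives (5/8)·9 + (3/8)·2 = 51/8.
All of the column player's active replies (L, R) yield 51/8, and no column does worse for the row player. The mix makes the column player indifferent and guarantees 51/8, so it is optimal.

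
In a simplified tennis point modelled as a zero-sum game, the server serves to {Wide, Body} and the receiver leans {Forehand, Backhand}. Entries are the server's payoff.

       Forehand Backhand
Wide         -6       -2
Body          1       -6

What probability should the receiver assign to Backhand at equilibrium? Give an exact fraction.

7/11

Row minima: Wide → -6, Body → -6; maximin = -6.
Column maxima: Forehand → 1, Backhand → -2; minimax = -2.
-6 ≠ -2, so there is no saddle point; optimal play is mixed.
Let the server play Wide with probability p. Expected payoff against Forehand: (-6)p + 1(1−p) = −7p + 1; against Backhand: (-2)p + (-6)(1−p) = 4p − 6.
Setting these equal: −7p + 1 = 4p − 6 ⇒ −11p = -7 ⇒ p = 7/11, and the value is (-7)·(7/11) + 1 = -38/11.
For the receiver: with q = P(Forehand), equating Wide's and Body's payoffs gives −4q − 2 = 7q − 6 ⇒ q = 4/11.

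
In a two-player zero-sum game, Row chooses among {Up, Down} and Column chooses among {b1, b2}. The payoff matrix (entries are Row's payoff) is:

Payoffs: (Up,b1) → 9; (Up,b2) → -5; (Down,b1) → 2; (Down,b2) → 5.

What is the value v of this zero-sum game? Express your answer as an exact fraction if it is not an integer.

Row minima: Up → -5, Down → 2; maximin = 2.
Column maxima: b1 → 9, b2 → 5; minimax = 5.
2 ≠ 5, so there is no saddle point; optimal play is mixed.
Let Row play Up with probability p. Expected payoff against b1: 9p + 2(1−p) = 7p + 2; against b2: (-5)p + 5(1−p) = −10p + 5.
Setting these equal: 7p + 2 = −10p + 5 ⇒ 17p = 3 ⇒ p = 3/17, and the value is (7)·(3/17) + 2 = 55/17.
For Column: with q = P(b1), equating Up's and Down's payoffs gives 14q − 5 = −3q + 5 ⇒ q = 10/17.

55/17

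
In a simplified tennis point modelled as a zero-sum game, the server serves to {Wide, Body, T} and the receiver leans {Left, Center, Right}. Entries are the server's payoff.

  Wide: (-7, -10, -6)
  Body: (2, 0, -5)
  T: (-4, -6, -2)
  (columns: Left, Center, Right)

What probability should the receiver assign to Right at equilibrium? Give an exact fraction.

Row minima: Wide → -10, Body → -5, T → -6; maximin = -5.
Column maxima: Left → 2, Center → 0, Right → -2; minimax = -2.
-5 ≠ -2, so there is no saddle point; optimal play is mixed.
Wide is strictly dominated by Body, so the server never plays it.
Left is strictly dominated by Center (it gives the server strictly more in every row), so the receiver never plays it.
On the remaining 2×2 (Body, T vs Center, Right):
Let the server play Body with probability p. Expected payoff against Center: 0p + (-6)(1−p) = 6p − 6; against Right: (-5)p + (-2)(1−p) = −3p − 2.
Setting these equal: 6p − 6 = −3p − 2 ⇒ 9p = 4 ⇒ p = 4/9, and the value is (6)·(4/9) − 6 = -10/3.
For the receiver: with q = P(Center), equating Body's and T's payoffs gives 5q − 5 = −4q − 2 ⇒ q = 1/3.

2/3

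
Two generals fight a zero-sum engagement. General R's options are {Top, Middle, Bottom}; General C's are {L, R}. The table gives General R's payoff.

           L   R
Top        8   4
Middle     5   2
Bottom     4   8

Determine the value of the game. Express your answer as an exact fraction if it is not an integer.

Row minima: Top → 4, Middle → 2, Bottom → 4; maximin = 4.
Column maxima: L → 8, R → 8; minimax = 8.
4 ≠ 8, so there is no saddle point; optimal play is mixed.
Middle is strictly dominated by Top, so General R never plays it.
On the remaining 2×2 (Top, Bottom vs L, R):
Let General R play Top with probability p. Expected payoff against L: 8p + 4(1−p) = 4p + 4; against R: 4p + 8(1−p) = −4p + 8.
Setting these equal: 4p + 4 = −4p + 8 ⇒ 8p = 4 ⇒ p = 1/2, and the value is (4)·(1/2) + 4 = 6.
For General C: with q = P(L), equating Top's and Bottom's payoffs gives 4q + 4 = −4q + 8 ⇒ q = 1/2.

6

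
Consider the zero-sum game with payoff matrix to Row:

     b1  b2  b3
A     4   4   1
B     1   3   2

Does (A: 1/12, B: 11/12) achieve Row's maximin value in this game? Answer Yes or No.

No

Against b1 this mix gives (1/12)·4 + (11/12)·1 = 5/4.
Against b2 this mix gives (1/12)·4 + (11/12)·3 = 37/12.
Against b3 this mix gives (1/12)·1 + (11/12)·2 = 23/12.
Column will play b1, holding Row to 5/4. Shifting weight toward the row that does better against b1 would raise this floor (the equalizing mix achieves 7/4 against both b1 and b3), so the proposed strategy is not optimal.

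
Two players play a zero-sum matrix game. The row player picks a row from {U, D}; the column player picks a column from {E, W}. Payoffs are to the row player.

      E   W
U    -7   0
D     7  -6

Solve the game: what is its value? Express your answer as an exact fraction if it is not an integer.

-21/10

Row minima: U → -7, D → -6; maximin = -6.
Column maxima: E → 7, W → 0; minimax = 0.
-6 ≠ 0, so there is no saddle point; optimal play is mixed.
Let the row player play U with probability p. Expected payoff against E: (-7)p + 7(1−p) = −14p + 7; against W: 0p + (-6)(1−p) = 6p − 6.
Setting these equal: −14p + 7 = 6p − 6 ⇒ −20p = -13 ⇒ p = 13/20, and the value is (-14)·(13/20) + 7 = -21/10.
For the column player: with q = P(E), equating U's and D's payoffs gives −7q = 13q − 6 ⇒ q = 3/10.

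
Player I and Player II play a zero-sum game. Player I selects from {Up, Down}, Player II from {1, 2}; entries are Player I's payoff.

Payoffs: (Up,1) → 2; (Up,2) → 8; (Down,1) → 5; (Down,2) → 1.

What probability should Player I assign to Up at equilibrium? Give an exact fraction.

2/5

Row minima: Up → 2, Down → 1; maximin = 2.
Column maxima: 1 → 5, 2 → 8; minimax = 5.
2 ≠ 5, so there is no saddle point; optimal play is mixed.
Let Player I play Up with probability p. Expected payoff against 1: 2p + 5(1−p) = −3p + 5; against 2: 8p + 1(1−p) = 7p + 1.
Setting these equal: −3p + 5 = 7p + 1 ⇒ −10p = -4 ⇒ p = 2/5, and the value is (-3)·(2/5) + 5 = 19/5.
For Player II: with q = P(1), equating Up's and Down's payoffs gives −6q + 8 = 4q + 1 ⇒ q = 7/10.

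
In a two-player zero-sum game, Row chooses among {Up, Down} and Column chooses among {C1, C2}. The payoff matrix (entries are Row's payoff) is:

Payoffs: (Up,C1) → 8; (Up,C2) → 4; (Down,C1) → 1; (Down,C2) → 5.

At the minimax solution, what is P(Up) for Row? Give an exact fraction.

1/2

Row minima: Up → 4, Down → 1; maximin = 4.
Column maxima: C1 → 8, C2 → 5; minimax = 5.
4 ≠ 5, so there is no saddle point; optimal play is mixed.
Let Row play Up with probability p. Expected payoff against C1: 8p + 1(1−p) = 7p + 1; against C2: 4p + 5(1−p) = −p + 5.
Setting these equal: 7p + 1 = −p + 5 ⇒ 8p = 4 ⇒ p = 1/2, and the value is (7)·(1/2) + 1 = 9/2.
For Column: with q = P(C1), equating Up's and Down's payoffs gives 4q + 4 = −4q + 5 ⇒ q = 1/8.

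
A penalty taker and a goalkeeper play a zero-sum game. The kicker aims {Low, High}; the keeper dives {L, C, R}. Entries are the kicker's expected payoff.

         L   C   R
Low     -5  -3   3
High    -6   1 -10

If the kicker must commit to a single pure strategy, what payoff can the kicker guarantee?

-5

Row minima: Low → -5, High → -10.
The best of these is -5.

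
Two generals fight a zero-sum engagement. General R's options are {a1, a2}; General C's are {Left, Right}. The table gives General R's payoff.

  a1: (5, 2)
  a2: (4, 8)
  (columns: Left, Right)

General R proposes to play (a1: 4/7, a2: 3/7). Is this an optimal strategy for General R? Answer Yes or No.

Against Left this mix gives (4/7)·5 + (3/7)·4 = 32/7.
Against Right this mix gives (4/7)·2 + (3/7)·8 = 32/7.
All of General C's active replies (Left, Right) yield 32/7, and no column does worse for General R. The mix makes General C indifferent and guarantees 32/7, so it is optimal.

Yes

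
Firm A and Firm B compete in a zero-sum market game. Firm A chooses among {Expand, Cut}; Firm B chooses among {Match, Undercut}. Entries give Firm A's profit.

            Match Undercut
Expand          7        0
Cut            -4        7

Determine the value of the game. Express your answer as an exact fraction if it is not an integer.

49/18

Row minima: Expand → 0, Cut → -4; maximin = 0.
Column maxima: Match → 7, Undercut → 7; minimax = 7.
0 ≠ 7, so there is no saddle point; optimal play is mixed.
Let Firm A play Expand with probability p. Expected payoff against Match: 7p + (-4)(1−p) = 11p − 4; against Undercut: 0p + 7(1−p) = −7p + 7.
Setting these equal: 11p − 4 = −7p + 7 ⇒ 18p = 11 ⇒ p = 11/18, and the value is (11)·(11/18) − 4 = 49/18.
For Firm B: with q = P(Match), equating Expand's and Cut's payoffs gives 7q = −11q + 7 ⇒ q = 7/18.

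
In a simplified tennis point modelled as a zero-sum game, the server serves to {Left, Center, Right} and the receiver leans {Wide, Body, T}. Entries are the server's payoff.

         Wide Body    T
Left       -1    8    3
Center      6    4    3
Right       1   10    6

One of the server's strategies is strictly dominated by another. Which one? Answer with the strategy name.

Left

Right gives a strictly higher payoff than Left against every column: 1 > -1, 10 > 8, 6 > 3.
So Left is strictly dominated and the server never plays it.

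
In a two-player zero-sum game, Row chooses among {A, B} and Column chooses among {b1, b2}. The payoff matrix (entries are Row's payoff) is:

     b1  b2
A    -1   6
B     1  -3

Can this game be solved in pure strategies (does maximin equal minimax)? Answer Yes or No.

Row minima: A → -1, B → -3; maximin = -1.
Column maxima: b1 → 1, b2 → 6; minimax = 1.
-1 ≠ 1, so no pure-strategy equilibrium exists.

No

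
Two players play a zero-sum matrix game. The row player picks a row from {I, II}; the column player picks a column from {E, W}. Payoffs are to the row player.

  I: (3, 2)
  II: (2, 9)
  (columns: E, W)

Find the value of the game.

23/8

Row minima: I → 2, II → 2; maximin = 2.
Column maxima: E → 3, W → 9; minimax = 3.
2 ≠ 3, so there is no saddle point; optimal play is mixed.
Let the row player play I with probability p. Expected payoff against E: 3p + 2(1−p) = p + 2; against W: 2p + 9(1−p) = −7p + 9.
Setting these equal: p + 2 = −7p + 9 ⇒ 8p = 7 ⇒ p = 7/8, and the value is (1)·(7/8) + 2 = 23/8.
For the column player: with q = P(E), equating I's and II's payoffs gives q + 2 = −7q + 9 ⇒ q = 7/8.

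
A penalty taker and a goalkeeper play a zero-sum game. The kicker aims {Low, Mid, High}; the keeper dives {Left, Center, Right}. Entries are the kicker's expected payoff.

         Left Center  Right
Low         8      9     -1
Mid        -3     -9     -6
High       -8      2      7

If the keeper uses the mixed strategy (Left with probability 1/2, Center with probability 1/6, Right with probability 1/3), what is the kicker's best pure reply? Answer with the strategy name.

Expected payoff of Low: (1/2)·8 + (1/6)·9 + (1/3)·(-1) = 31/6.
Expected payoff of Mid: (1/2)·(-3) + (1/6)·(-9) + (1/3)·(-6) = -5.
Expected payoff of High: (1/2)·(-8) + (1/6)·2 + (1/3)·7 = -4/3.
The largest is 31/6, so the kicker's best response is Low.

Low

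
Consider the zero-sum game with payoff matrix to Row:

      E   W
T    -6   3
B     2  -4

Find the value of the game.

-6/5

Row minima: T → -6, B → -4; maximin = -4.
Column maxima: E → 2, W → 3; minimax = 2.
-4 ≠ 2, so there is no saddle point; optimal play is mixed.
Let Row play T with probability p. Expected payoff against E: (-6)p + 2(1−p) = −8p + 2; against W: 3p + (-4)(1−p) = 7p − 4.
Setting these equal: −8p + 2 = 7p − 4 ⇒ −15p = -6 ⇒ p = 2/5, and the value is (-8)·(2/5) + 2 = -6/5.
For Column: with q = P(E), equating T's and B's payoffs gives −9q + 3 = 6q − 4 ⇒ q = 7/15.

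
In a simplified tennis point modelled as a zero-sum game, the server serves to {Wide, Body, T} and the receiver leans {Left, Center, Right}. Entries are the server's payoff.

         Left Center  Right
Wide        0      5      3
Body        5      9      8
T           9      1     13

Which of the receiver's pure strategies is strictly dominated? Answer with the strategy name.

Left holds the server's payoff strictly below Right in every row: 0 < 3, 5 < 8, 9 < 13.
So Right is strictly dominated for the receiver.

Right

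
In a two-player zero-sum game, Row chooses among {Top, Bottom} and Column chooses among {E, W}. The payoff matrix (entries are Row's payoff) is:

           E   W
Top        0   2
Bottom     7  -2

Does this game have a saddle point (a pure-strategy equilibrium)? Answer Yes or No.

Row minima: Top → 0, Bottom → -2; maximin = 0.
Column maxima: E → 7, W → 2; minimax = 2.
0 ≠ 2, so no pure-strategy equilibrium exists.

No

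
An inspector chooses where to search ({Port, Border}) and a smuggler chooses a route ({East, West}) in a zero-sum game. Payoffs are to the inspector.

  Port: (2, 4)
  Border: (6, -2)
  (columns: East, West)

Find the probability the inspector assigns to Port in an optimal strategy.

Row minima: Port → 2, Border → -2; maximin = 2.
Column maxima: East → 6, West → 4; minimax = 4.
2 ≠ 4, so there is no saddle point; optimal play is mixed.
Let the inspector play Port with probability p. Expected payoff against East: 2p + 6(1−p) = −4p + 6; against West: 4p + (-2)(1−p) = 6p − 2.
Setting these equal: −4p + 6 = 6p − 2 ⇒ −10p = -8 ⇒ p = 4/5, and the value is (-4)·(4/5) + 6 = 14/5.
For the smuggler: with q = P(East), equating Port's and Border's payoffs gives −2q + 4 = 8q − 2 ⇒ q = 3/5.

4/5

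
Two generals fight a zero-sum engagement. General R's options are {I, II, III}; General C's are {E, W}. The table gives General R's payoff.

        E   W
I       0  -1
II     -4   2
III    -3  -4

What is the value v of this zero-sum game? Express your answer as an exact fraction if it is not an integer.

-4/7

Row minima: I → -1, II → -4, III → -4; maximin = -1.
Column maxima: E → 0, W → 2; minimax = 0.
-1 ≠ 0, so there is no saddle point; optimal play is mixed.
III is strictly dominated by I, so General R never plays it.
On the remaining 2×2 (I, II vs E, W):
Let General R play I with probability p. Expected payoff against E: 0p + (-4)(1−p) = 4p − 4; against W: (-1)p + 2(1−p) = −3p + 2.
Setting these equal: 4p − 4 = −3p + 2 ⇒ 7p = 6 ⇒ p = 6/7, and the value is (4)·(6/7) − 4 = -4/7.
For General C: with q = P(E), equating I's and II's payoffs gives q − 1 = −6q + 2 ⇒ q = 3/7.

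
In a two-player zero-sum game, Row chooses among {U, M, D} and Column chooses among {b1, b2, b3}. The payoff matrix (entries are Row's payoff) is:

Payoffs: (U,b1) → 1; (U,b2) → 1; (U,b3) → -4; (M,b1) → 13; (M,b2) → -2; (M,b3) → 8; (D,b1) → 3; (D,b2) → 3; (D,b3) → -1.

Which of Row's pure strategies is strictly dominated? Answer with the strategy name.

D gives a strictly higher payoff than U against every column: 3 > 1, 3 > 1, -1 > -4.
So U is strictly dominated and Row never plays it.

U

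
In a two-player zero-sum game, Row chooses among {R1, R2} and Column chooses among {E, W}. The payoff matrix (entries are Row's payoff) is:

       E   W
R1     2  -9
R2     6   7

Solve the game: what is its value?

6

Row minima: R1 → -9, R2 → 6; maximin = 6.
Column maxima: E → 6, W → 7; minimax = 6.
Since maximin = minimax = 6, there is a saddle point and the value is 6.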